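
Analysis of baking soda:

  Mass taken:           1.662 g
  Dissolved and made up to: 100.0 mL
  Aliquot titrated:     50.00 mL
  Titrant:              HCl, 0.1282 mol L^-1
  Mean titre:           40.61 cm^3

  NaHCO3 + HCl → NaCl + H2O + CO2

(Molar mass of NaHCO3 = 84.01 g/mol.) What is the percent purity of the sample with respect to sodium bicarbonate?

n(HCl) per titration = 0.04061 × 0.1282 = 5.206 × 10^-3 mol
n(NaHCO3) in each aliquot = 5.206 × 10^-3 mol (1:1 ratio)
n(NaHCO3) in the whole flask = 5.206 × 10^-3 × 100.0/50.00 = 0.01041 mol
mass of NaHCO3 = 0.01041 × 84.01 = 0.8747 g
% NaHCO3 = 0.8747 / 1.662 × 100 = 52.63 %

52.63 %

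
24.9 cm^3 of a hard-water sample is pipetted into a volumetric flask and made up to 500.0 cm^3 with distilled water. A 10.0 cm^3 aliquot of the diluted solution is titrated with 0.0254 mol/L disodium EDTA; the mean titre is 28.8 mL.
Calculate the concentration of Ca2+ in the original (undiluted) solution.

Ca^2+ + EDTA^4- → [Ca(EDTA)]^2-
n(EDTA) = 0.0288 × 0.0254 = 7.32 × 10^-4 mol
n(Ca2+) in the aliquot = 7.32 × 10^-4 mol (1:1 ratio)
[Ca2+]_dilute = 7.32 × 10^-4 / 0.0100 = 0.0732 mol/L
Dilution factor = 500.0 / 24.9 = 20.08
[Ca2+]_stock = 0.0732 × 20.08 = 1.47 mol/L

1.47 mol/L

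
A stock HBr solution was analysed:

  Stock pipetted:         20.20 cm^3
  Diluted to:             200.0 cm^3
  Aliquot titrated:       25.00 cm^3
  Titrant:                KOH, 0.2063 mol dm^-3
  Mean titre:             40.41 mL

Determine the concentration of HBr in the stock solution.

HBr + KOH → KBr + H2O
n(KOH) = 0.04041 × 0.2063 = 8.337 × 10^-3 mol
n(HBr) in the aliquot = 8.337 × 10^-3 mol (1:1 ratio)
[HBr]_dilute = 8.337 × 10^-3 / 0.02500 = 0.3335 mol/L
Dilution factor = 200.0 / 20.20 = 9.901
[HBr]_stock = 0.3335 × 9.901 = 3.302 mol/L

3.302 mol/L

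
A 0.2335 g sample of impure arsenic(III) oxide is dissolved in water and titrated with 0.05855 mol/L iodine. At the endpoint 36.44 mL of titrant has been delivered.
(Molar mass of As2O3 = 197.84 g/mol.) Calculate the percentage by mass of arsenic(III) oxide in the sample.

90.39 %

As2O3 + 2 I2 + 2 H2O → As2O5 + 4 HI
n(I2) = 0.03644 L × 0.05855 mol/L = 2.134 × 10^-3 mol
From the 1:2 ratio, n(As2O3) = 1/2 × 2.134 × 10^-3 = 1.067 × 10^-3 mol
mass of As2O3 = 1.067 × 10^-3 × 197.84 g/mol = 0.2111 g
% As2O3 = 0.2111 / 0.2335 × 100 = 90.39 %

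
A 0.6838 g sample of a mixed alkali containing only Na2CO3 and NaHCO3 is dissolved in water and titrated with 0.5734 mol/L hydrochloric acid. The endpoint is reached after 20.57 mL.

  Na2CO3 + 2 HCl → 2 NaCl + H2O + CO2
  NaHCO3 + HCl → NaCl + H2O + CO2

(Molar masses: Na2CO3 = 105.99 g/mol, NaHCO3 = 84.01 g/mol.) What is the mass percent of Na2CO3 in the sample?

n(HCl) = 0.02057 × 0.5734 = 0.01179 mol
Let x = n(Na2CO3), y = n(NaHCO3).
Titrant: 2x + 1y = 0.01179;  mass: 105.99x + 84.01y = 0.6838
Solving, x = 4.951 × 10^-3 mol, y = 1.894 × 10^-3 mol
mass of Na2CO3 = 4.951 × 10^-3 × 105.99 = 0.5247 g
% Na2CO3 = 0.5247 / 0.6838 × 100 = 76.73 %

76.73 %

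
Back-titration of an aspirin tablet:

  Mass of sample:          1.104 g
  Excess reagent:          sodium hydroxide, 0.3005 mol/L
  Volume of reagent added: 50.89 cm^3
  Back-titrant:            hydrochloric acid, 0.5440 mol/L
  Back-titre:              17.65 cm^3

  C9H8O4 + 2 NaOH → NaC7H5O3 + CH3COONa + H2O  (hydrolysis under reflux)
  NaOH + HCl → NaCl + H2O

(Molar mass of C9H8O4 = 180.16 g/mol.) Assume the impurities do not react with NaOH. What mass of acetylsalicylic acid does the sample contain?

0.5126 g

n(NaOH) added = 0.05089 × 0.3005 = 0.01529 mol
n(HCl) used in back-titration = 0.01765 × 0.5440 = 9.602 × 10^-3 mol
n(NaOH) left over = 9.602 × 10^-3 mol (1:1 ratio)
n(NaOH) consumed by analyte = 0.01529 − 9.602 × 10^-3 = 5.691 × 10^-3 mol
From the 1:2 ratio, n(C9H8O4) = 1/2 × 5.691 × 10^-3 = 2.845 × 10^-3 mol
mass of C9H8O4 = 2.845 × 10^-3 × 180.16 = 0.5126 g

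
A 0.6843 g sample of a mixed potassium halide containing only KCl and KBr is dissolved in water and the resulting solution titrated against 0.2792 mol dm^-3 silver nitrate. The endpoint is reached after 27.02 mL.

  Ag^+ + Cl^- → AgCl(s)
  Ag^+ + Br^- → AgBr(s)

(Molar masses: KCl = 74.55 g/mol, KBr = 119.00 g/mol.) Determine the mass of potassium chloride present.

0.3580 g

n(AgNO3) = 0.02702 × 0.2792 = 7.544 × 10^-3 mol
Let x = n(KCl), y = n(KBr).
Titrant: 1x + 1y = 7.544 × 10^-3;  mass: 74.55x + 119.00y = 0.6843
Solving, x = 4.802 × 10^-3 mol, y = 2.742 × 10^-3 mol
mass of KCl = 4.802 × 10^-3 × 74.55 = 0.3580 g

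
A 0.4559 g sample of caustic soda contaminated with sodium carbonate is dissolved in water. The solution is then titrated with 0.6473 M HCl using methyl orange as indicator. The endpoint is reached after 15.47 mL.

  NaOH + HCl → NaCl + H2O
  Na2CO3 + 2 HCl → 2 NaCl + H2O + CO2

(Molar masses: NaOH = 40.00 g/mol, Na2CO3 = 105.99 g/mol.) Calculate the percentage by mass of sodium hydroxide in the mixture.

50.49 %

n(HCl) = 0.01547 × 0.6473 = 0.01001 mol
Let x = n(NaOH), y = n(Na2CO3).
Titrant: 1x + 2y = 0.01001;  mass: 40.00x + 105.99y = 0.4559
Solving, x = 5.754 × 10^-3 mol, y = 2.130 × 10^-3 mol
mass of NaOH = 5.754 × 10^-3 × 40.00 = 0.2302 g
% NaOH = 0.2302 / 0.4559 × 100 = 50.49 %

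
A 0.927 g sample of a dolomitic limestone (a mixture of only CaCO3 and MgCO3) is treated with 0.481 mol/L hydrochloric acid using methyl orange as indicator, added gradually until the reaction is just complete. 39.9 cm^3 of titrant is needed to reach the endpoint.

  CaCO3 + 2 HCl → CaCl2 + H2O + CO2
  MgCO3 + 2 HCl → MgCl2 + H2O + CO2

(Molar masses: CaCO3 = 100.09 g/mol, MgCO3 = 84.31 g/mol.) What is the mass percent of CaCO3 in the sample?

80.7 %

n(HCl) = 0.0399 × 0.481 = 0.0192 mol
Let x = n(CaCO3), y = n(MgCO3).
Titrant: 2x + 2y = 0.0192;  mass: 100.09x + 84.31y = 0.927
Solving, x = 7.48 × 10^-3 mol, y = 2.12 × 10^-3 mol
mass of CaCO3 = 7.48 × 10^-3 × 100.09 = 0.748 g
% CaCO3 = 0.748 / 0.927 × 100 = 80.7 %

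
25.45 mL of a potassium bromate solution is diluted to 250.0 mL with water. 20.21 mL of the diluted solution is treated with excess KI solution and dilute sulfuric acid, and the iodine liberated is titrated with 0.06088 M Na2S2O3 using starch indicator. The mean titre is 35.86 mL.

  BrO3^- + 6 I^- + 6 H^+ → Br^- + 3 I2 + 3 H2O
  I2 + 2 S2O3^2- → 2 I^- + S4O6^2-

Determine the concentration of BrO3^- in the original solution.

n(S2O3^2-) = 0.03586 × 0.06088 = 2.183 × 10^-3 mol
n(I2) = n(S2O3^2-)/2 = 1.092 × 10^-3 mol
From the 1:3 ratio, n(BrO3^-) in the aliquot = 1/3 × 1.092 × 10^-3 = 3.639 × 10^-4 mol
[BrO3^-]_dilute = 3.639 × 10^-4 / 0.02021 = 0.01800 mol/L
[BrO3^-]_original = 0.01800 × 250.0/25.45 = 0.1769 mol/L

0.1769 M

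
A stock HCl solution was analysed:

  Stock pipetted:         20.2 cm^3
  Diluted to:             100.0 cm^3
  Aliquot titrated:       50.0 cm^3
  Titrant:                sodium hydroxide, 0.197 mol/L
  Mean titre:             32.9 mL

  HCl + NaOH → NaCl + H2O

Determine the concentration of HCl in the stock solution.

n(NaOH) = 0.0329 × 0.197 = 6.48 × 10^-3 mol
n(HCl) in the aliquot = 6.48 × 10^-3 mol (1:1 ratio)
[HCl]_dilute = 6.48 × 10^-3 / 0.0500 = 0.130 mol/L
Dilution factor = 100.0 / 20.2 = 4.950
[HCl]_stock = 0.130 × 4.950 = 0.642 mol/L

0.642 mol/L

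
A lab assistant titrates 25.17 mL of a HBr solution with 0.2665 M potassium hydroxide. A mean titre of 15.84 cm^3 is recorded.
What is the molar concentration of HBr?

0.1677 M

HBr + KOH → KBr + H2O
n(KOH) = 0.01584 L × 0.2665 mol/L = 4.221 × 10^-3 mol
n(HBr) = 4.221 × 10^-3 mol (1:1 mole ratio)
[HBr] = 4.221 × 10^-3 mol / 0.02517 L = 0.1677 mol/L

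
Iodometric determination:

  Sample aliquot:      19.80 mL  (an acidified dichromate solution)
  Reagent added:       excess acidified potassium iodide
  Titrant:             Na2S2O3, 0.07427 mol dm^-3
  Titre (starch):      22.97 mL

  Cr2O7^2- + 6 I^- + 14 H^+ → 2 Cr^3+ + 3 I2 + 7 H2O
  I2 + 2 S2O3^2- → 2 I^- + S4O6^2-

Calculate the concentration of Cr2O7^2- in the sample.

n(S2O3^2-) = 0.02297 × 0.07427 = 1.706 × 10^-3 mol
n(I2) = n(S2O3^2-)/2 = 8.530 × 10^-4 mol
From the 1:3 ratio, n(Cr2O7^2-) in the aliquot = 1/3 × 8.530 × 10^-4 = 2.843 × 10^-4 mol
[Cr2O7^2-] = 2.843 × 10^-4 / 0.01980 = 0.01436 mol/L

0.01436 mol/L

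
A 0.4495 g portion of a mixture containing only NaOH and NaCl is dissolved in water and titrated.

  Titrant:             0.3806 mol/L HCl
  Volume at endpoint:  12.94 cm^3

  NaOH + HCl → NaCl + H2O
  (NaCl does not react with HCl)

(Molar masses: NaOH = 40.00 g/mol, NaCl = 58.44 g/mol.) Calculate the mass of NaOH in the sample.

0.1970 g

n(HCl) = 0.01294 × 0.3806 = 4.925 × 10^-3 mol
Let x = n(NaOH), y = n(NaCl).
Titrant: 1x = 4.925 × 10^-3;  mass: 40.00x + 58.44y = 0.4495
Solving, x = 4.925 × 10^-3 mol, y = 4.321 × 10^-3 mol
mass of NaOH = 4.925 × 10^-3 × 40.00 = 0.1970 g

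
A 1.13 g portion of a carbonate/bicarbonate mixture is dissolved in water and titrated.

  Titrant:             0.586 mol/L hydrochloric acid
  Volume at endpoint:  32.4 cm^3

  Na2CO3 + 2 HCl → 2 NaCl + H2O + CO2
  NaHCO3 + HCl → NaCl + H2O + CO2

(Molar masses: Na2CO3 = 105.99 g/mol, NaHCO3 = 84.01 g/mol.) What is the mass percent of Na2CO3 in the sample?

70.3 %

n(HCl) = 0.0324 × 0.586 = 0.0190 mol
Let x = n(Na2CO3), y = n(NaHCO3).
Titrant: 2x + 1y = 0.0190;  mass: 105.99x + 84.01y = 1.13
Solving, x = 7.50 × 10^-3 mol, y = 3.99 × 10^-3 mol
mass of Na2CO3 = 7.50 × 10^-3 × 105.99 = 0.795 g
% Na2CO3 = 0.795 / 1.13 × 100 = 70.3 %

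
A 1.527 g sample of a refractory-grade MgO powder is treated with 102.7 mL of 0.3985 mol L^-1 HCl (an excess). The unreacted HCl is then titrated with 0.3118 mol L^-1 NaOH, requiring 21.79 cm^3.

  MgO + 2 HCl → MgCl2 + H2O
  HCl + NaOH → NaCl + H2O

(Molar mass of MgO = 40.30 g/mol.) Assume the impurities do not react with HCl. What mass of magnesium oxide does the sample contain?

n(HCl) added = 0.1027 × 0.3985 = 0.04093 mol
n(NaOH) used in back-titration = 0.02179 × 0.3118 = 6.794 × 10^-3 mol
n(HCl) left over = 6.794 × 10^-3 mol (1:1 ratio)
n(HCl) consumed by analyte = 0.04093 − 6.794 × 10^-3 = 0.03413 mol
From the 1:2 ratio, n(MgO) = 1/2 × 0.03413 = 0.01707 mol
mass of MgO = 0.01707 × 40.30 = 0.6878 g

0.6878 g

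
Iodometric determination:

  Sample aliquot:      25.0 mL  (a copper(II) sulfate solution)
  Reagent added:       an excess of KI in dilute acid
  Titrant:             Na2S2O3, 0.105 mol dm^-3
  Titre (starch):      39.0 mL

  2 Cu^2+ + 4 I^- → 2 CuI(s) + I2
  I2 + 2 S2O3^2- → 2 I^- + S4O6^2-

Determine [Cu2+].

0.164 mol/L

n(S2O3^2-) = 0.0390 × 0.105 = 4.09 × 10^-3 mol
n(I2) = n(S2O3^2-)/2 = 2.05 × 10^-3 mol
From the 2:1 ratio, n(Cu2+) in the aliquot = 2/1 × 2.05 × 10^-3 = 4.09 × 10^-3 mol
[Cu2+] = 4.09 × 10^-3 / 0.0250 = 0.164 mol/L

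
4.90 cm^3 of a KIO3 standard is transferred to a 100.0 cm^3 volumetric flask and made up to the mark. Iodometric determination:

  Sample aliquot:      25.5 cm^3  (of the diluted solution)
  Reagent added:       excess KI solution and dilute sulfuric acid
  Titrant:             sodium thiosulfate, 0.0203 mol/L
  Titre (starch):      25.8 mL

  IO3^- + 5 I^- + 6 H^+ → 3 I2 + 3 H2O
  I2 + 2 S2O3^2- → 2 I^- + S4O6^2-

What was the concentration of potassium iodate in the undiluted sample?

n(S2O3^2-) = 0.0258 × 0.0203 = 5.24 × 10^-4 mol
n(I2) = n(S2O3^2-)/2 = 2.62 × 10^-4 mol
From the 1:3 ratio, n(IO3^-) in the aliquot = 1/3 × 2.62 × 10^-4 = 8.73 × 10^-5 mol
[IO3^-]_dilute = 8.73 × 10^-5 / 0.0255 = 0.00342 mol/L
[IO3^-]_original = 0.00342 × 100.0/4.90 = 0.0699 mol/L

0.0699 mol/L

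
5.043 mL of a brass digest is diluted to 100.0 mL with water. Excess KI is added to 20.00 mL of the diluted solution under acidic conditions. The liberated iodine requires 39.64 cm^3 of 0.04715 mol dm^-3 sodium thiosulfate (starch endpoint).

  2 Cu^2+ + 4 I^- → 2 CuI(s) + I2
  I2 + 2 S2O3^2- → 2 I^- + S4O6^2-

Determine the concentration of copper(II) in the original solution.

n(S2O3^2-) = 0.03964 × 0.04715 = 1.869 × 10^-3 mol
n(I2) = n(S2O3^2-)/2 = 9.345 × 10^-4 mol
From the 2:1 ratio, n(Cu2+) in the aliquot = 2/1 × 9.345 × 10^-4 = 1.869 × 10^-3 mol
[Cu2+]_dilute = 1.869 × 10^-3 / 0.02000 = 0.09345 mol/L
[Cu2+]_original = 0.09345 × 100.0/5.043 = 1.853 mol/L

1.853 mol/L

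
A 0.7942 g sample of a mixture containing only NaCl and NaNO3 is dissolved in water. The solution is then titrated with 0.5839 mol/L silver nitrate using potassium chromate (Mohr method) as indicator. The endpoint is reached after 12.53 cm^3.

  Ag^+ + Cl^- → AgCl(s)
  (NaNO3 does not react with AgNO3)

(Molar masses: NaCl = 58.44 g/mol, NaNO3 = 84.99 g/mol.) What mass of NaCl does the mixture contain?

n(AgNO3) = 0.01253 × 0.5839 = 7.316 × 10^-3 mol
Let x = n(NaCl), y = n(NaNO3).
Titrant: 1x = 7.316 × 10^-3;  mass: 58.44x + 84.99y = 0.7942
Solving, x = 7.316 × 10^-3 mol, y = 4.314 × 10^-3 mol
mass of NaCl = 7.316 × 10^-3 × 58.44 = 0.4276 g

0.4276 g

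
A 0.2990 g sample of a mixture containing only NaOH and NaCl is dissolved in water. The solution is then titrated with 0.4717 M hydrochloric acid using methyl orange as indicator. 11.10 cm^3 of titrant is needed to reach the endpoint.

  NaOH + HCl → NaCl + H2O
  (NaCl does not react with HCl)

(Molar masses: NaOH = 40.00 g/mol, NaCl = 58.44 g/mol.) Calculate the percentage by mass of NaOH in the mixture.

70.05 %

n(HCl) = 0.01110 × 0.4717 = 5.236 × 10^-3 mol
Let x = n(NaOH), y = n(NaCl).
Titrant: 1x = 5.236 × 10^-3;  mass: 40.00x + 58.44y = 0.2990
Solving, x = 5.236 × 10^-3 mol, y = 1.533 × 10^-3 mol
mass of NaOH = 5.236 × 10^-3 × 40.00 = 0.2094 g
% NaOH = 0.2094 / 0.2990 × 100 = 70.05 %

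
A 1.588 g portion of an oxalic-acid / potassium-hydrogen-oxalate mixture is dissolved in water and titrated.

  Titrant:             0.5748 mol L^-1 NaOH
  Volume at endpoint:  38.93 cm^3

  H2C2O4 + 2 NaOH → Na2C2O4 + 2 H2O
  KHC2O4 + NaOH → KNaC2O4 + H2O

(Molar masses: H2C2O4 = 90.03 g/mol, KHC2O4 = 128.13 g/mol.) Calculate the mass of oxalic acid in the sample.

0.6928 g

n(NaOH) = 0.03893 × 0.5748 = 0.02238 mol
Let x = n(H2C2O4), y = n(KHC2O4).
Titrant: 2x + 1y = 0.02238;  mass: 90.03x + 128.13y = 1.588
Solving, x = 7.695 × 10^-3 mol, y = 6.987 × 10^-3 mol
mass of H2C2O4 = 7.695 × 10^-3 × 90.03 = 0.6928 g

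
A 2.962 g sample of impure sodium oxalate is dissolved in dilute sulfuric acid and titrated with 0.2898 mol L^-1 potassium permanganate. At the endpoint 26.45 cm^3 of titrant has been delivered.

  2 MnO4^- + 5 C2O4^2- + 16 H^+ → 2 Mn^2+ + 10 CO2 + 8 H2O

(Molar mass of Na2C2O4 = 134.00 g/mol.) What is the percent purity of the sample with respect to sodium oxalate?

86.69 %

n(KMnO4) = 0.02645 L × 0.2898 mol/L = 7.665 × 10^-3 mol
From the 5:2 ratio, n(Na2C2O4) = 5/2 × 7.665 × 10^-3 = 0.01916 mol
mass of Na2C2O4 = 0.01916 × 134.00 g/mol = 2.568 g
% Na2C2O4 = 2.568 / 2.962 × 100 = 86.69 %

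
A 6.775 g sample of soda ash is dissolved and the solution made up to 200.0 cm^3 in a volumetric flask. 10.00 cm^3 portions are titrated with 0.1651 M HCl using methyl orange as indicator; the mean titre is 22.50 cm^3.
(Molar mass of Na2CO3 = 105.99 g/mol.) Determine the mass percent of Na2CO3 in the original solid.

58.11 %

Na2CO3 + 2 HCl → 2 NaCl + H2O + CO2
n(HCl) per titration = 0.02250 × 0.1651 = 3.715 × 10^-3 mol
From the 1:2 ratio, n(Na2CO3) in each aliquot = 1/2 × 3.715 × 10^-3 = 1.857 × 10^-3 mol
n(Na2CO3) in the whole flask = 1.857 × 10^-3 × 200.0/10.00 = 0.03715 mol
mass of Na2CO3 = 0.03715 × 105.99 = 3.937 g
% Na2CO3 = 3.937 / 6.775 × 100 = 58.11 %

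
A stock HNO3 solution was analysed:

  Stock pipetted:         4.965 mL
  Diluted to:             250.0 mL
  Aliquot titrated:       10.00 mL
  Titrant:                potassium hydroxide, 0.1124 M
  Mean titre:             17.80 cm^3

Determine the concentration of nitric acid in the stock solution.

HNO3 + KOH → KNO3 + H2O
n(KOH) = 0.01780 × 0.1124 = 2.001 × 10^-3 mol
n(HNO3) in the aliquot = 2.001 × 10^-3 mol (1:1 ratio)
[HNO3]_dilute = 2.001 × 10^-3 / 0.01000 = 0.2001 mol/L
Dilution factor = 250.0 / 4.965 = 50.35
[HNO3]_stock = 0.2001 × 50.35 = 10.07 mol/L

10.07 M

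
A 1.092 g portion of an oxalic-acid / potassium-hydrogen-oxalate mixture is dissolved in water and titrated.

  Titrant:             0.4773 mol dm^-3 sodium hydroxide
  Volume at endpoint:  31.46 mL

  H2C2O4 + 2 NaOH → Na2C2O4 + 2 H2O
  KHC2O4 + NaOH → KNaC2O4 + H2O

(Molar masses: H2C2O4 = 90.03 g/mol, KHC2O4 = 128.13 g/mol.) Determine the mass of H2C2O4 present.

0.4506 g

n(NaOH) = 0.03146 × 0.4773 = 0.01502 mol
Let x = n(H2C2O4), y = n(KHC2O4).
Titrant: 2x + 1y = 0.01502;  mass: 90.03x + 128.13y = 1.092
Solving, x = 5.005 × 10^-3 mol, y = 5.006 × 10^-3 mol
mass of H2C2O4 = 5.005 × 10^-3 × 90.03 = 0.4506 g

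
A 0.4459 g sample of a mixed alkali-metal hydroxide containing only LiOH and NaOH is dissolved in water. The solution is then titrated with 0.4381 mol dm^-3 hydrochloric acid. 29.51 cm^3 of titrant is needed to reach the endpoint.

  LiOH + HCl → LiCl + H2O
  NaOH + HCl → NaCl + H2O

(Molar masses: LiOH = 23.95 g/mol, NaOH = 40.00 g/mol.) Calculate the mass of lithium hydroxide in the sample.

0.1063 g

n(HCl) = 0.02951 × 0.4381 = 0.01293 mol
Let x = n(LiOH), y = n(NaOH).
Titrant: 1x + 1y = 0.01293;  mass: 23.95x + 40.00y = 0.4459
Solving, x = 4.438 × 10^-3 mol, y = 8.490 × 10^-3 mol
mass of LiOH = 4.438 × 10^-3 × 23.95 = 0.1063 g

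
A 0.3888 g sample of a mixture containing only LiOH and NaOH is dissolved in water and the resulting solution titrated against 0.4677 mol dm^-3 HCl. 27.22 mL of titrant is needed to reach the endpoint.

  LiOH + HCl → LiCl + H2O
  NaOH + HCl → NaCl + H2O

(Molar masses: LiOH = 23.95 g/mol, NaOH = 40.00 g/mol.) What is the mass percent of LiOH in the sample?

n(HCl) = 0.02722 × 0.4677 = 0.01273 mol
Let x = n(LiOH), y = n(NaOH).
Titrant: 1x + 1y = 0.01273;  mass: 23.95x + 40.00y = 0.3888
Solving, x = 7.504 × 10^-3 mol, y = 5.227 × 10^-3 mol
mass of LiOH = 7.504 × 10^-3 × 23.95 = 0.1797 g
% LiOH = 0.1797 / 0.3888 × 100 = 46.22 %

46.22 %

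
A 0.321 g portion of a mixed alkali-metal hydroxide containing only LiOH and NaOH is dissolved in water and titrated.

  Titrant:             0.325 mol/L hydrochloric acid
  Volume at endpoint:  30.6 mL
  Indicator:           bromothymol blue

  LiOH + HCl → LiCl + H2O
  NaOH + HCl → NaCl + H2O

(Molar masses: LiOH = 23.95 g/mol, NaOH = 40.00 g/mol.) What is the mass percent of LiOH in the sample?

35.7 %

n(HCl) = 0.0306 × 0.325 = 9.95 × 10^-3 mol
Let x = n(LiOH), y = n(NaOH).
Titrant: 1x + 1y = 9.95 × 10^-3;  mass: 23.95x + 40.00y = 0.321
Solving, x = 4.79 × 10^-3 mol, y = 5.16 × 10^-3 mol
mass of LiOH = 4.79 × 10^-3 × 23.95 = 0.115 g
% LiOH = 0.115 / 0.321 × 100 = 35.7 %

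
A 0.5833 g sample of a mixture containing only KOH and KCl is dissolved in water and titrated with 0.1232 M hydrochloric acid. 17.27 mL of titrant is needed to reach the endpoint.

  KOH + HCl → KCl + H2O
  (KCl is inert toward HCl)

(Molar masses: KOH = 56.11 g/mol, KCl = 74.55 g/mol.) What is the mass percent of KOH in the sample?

20.47 %

n(HCl) = 0.01727 × 0.1232 = 2.128 × 10^-3 mol
Let x = n(KOH), y = n(KCl).
Titrant: 1x = 2.128 × 10^-3;  mass: 56.11x + 74.55y = 0.5833
Solving, x = 2.128 × 10^-3 mol, y = 6.223 × 10^-3 mol
mass of KOH = 2.128 × 10^-3 × 56.11 = 0.1194 g
% KOH = 0.1194 / 0.5833 × 100 = 20.47 %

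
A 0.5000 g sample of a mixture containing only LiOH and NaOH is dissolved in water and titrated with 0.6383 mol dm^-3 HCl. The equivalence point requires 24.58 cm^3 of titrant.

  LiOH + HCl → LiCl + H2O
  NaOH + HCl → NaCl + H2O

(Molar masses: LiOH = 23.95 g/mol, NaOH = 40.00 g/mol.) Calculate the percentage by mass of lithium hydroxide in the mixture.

n(HCl) = 0.02458 × 0.6383 = 0.01569 mol
Let x = n(LiOH), y = n(NaOH).
Titrant: 1x + 1y = 0.01569;  mass: 23.95x + 40.00y = 0.5000
Solving, x = 7.949 × 10^-3 mol, y = 7.741 × 10^-3 mol
mass of LiOH = 7.949 × 10^-3 × 23.95 = 0.1904 g
% LiOH = 0.1904 / 0.5000 × 100 = 38.07 %

38.07 %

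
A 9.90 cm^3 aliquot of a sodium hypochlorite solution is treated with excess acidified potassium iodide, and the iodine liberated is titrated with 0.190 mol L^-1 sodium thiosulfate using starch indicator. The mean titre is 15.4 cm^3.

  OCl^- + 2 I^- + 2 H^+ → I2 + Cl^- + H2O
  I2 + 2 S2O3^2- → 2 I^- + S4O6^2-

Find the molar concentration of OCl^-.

n(S2O3^2-) = 0.0154 × 0.190 = 2.93 × 10^-3 mol
n(I2) = n(S2O3^2-)/2 = 1.46 × 10^-3 mol
n(OCl^-) in the aliquot = 1.46 × 10^-3 mol (1:1 ratio)
[OCl^-] = 1.46 × 10^-3 / 0.00990 = 0.148 mol/L

0.148 mol/L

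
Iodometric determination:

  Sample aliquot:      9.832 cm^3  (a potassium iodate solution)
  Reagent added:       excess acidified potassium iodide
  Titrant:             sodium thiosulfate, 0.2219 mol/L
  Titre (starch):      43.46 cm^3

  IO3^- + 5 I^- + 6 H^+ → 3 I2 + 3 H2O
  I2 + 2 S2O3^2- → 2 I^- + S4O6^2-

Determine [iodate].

n(S2O3^2-) = 0.04346 × 0.2219 = 9.644 × 10^-3 mol
n(I2) = n(S2O3^2-)/2 = 4.822 × 10^-3 mol
From the 1:3 ratio, n(IO3^-) in the aliquot = 1/3 × 4.822 × 10^-3 = 1.607 × 10^-3 mol
[IO3^-] = 1.607 × 10^-3 / 0.009832 = 0.1635 mol/L

0.1635 mol/L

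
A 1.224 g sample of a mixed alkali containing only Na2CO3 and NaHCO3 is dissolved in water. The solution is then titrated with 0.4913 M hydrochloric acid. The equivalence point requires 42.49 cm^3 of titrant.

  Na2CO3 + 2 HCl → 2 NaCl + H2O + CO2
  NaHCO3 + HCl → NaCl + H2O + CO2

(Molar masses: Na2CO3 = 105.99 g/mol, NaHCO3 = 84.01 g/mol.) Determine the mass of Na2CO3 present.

0.9052 g

n(HCl) = 0.04249 × 0.4913 = 0.02088 mol
Let x = n(Na2CO3), y = n(NaHCO3).
Titrant: 2x + 1y = 0.02088;  mass: 105.99x + 84.01y = 1.224
Solving, x = 8.540 × 10^-3 mol, y = 3.795 × 10^-3 mol
mass of Na2CO3 = 8.540 × 10^-3 × 105.99 = 0.9052 g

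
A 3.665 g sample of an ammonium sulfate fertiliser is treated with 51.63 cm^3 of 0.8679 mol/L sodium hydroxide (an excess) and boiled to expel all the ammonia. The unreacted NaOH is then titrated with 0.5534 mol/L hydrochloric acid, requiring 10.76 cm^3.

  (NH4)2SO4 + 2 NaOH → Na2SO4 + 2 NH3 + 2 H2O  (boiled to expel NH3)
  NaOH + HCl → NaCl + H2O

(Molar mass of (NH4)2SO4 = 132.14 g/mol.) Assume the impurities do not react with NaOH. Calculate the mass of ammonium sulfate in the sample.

n(NaOH) added = 0.05163 × 0.8679 = 0.04481 mol
n(HCl) used in back-titration = 0.01076 × 0.5534 = 5.955 × 10^-3 mol
n(NaOH) left over = 5.955 × 10^-3 mol (1:1 ratio)
n(NaOH) consumed by analyte = 0.04481 − 5.955 × 10^-3 = 0.03886 mol
From the 1:2 ratio, n((NH4)2SO4) = 1/2 × 0.03886 = 0.01943 mol
mass of (NH4)2SO4 = 0.01943 × 132.14 = 2.567 g

2.567 g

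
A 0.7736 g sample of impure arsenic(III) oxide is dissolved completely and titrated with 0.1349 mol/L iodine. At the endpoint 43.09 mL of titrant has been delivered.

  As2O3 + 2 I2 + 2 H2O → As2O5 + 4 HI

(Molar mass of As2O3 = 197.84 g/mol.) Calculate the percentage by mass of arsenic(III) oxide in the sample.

n(I2) = 0.04309 L × 0.1349 mol/L = 5.813 × 10^-3 mol
From the 1:2 ratio, n(As2O3) = 1/2 × 5.813 × 10^-3 = 2.906 × 10^-3 mol
mass of As2O3 = 2.906 × 10^-3 × 197.84 g/mol = 0.5750 g
% As2O3 = 0.5750 / 0.7736 × 100 = 74.33 %

74.33 %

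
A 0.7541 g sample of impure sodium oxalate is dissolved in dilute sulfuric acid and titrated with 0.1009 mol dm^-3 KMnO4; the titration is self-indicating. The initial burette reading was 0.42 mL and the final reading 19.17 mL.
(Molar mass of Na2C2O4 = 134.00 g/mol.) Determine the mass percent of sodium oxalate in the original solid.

2 MnO4^- + 5 C2O4^2- + 16 H^+ → 2 Mn^2+ + 10 CO2 + 8 H2O
n(KMnO4) = 0.01875 L × 0.1009 mol/L = 1.892 × 10^-3 mol
From the 5:2 ratio, n(Na2C2O4) = 5/2 × 1.892 × 10^-3 = 4.730 × 10^-3 mol
mass of Na2C2O4 = 4.730 × 10^-3 × 134.00 g/mol = 0.6338 g
% Na2C2O4 = 0.6338 / 0.7541 × 100 = 84.04 %

84.04 %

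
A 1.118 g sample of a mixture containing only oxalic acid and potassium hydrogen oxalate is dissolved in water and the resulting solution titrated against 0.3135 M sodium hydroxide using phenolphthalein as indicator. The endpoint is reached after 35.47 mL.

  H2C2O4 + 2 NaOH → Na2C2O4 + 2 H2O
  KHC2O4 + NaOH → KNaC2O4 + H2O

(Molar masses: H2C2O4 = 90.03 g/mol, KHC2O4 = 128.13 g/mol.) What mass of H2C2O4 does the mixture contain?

n(NaOH) = 0.03547 × 0.3135 = 0.01112 mol
Let x = n(H2C2O4), y = n(KHC2O4).
Titrant: 2x + 1y = 0.01112;  mass: 90.03x + 128.13y = 1.118
Solving, x = 1.846 × 10^-3 mol, y = 7.429 × 10^-3 mol
mass of H2C2O4 = 1.846 × 10^-3 × 90.03 = 0.1662 g

0.1662 g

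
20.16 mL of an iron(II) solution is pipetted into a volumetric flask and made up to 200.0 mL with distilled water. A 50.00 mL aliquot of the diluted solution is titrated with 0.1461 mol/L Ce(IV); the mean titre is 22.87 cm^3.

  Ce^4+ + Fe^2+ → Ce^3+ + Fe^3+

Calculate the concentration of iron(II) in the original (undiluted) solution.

n(Ce4+) = 0.02287 × 0.1461 = 3.341 × 10^-3 mol
n(Fe2+) in the aliquot = 3.341 × 10^-3 mol (1:1 ratio)
[Fe2+]_dilute = 3.341 × 10^-3 / 0.05000 = 0.06683 mol/L
Dilution factor = 200.0 / 20.16 = 9.921
[Fe2+]_stock = 0.06683 × 9.921 = 0.6630 mol/L

0.6630 mol/L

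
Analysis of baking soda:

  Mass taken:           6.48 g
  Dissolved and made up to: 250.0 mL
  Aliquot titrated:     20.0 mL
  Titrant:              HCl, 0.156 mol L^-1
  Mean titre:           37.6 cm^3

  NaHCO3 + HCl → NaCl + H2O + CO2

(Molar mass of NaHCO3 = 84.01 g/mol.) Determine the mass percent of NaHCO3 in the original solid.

n(HCl) per titration = 0.0376 × 0.156 = 5.87 × 10^-3 mol
n(NaHCO3) in each aliquot = 5.87 × 10^-3 mol (1:1 ratio)
n(NaHCO3) in the whole flask = 5.87 × 10^-3 × 250.0/20.0 = 0.0733 mol
mass of NaHCO3 = 0.0733 × 84.01 = 6.16 g
% NaHCO3 = 6.16 / 6.48 × 100 = 95.1 %

95.1 %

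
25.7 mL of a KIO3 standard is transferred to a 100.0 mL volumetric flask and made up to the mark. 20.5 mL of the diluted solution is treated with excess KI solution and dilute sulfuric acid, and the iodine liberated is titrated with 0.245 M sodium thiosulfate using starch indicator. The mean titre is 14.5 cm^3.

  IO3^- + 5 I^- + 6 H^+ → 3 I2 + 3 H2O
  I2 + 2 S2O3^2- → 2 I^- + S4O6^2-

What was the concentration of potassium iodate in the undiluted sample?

n(S2O3^2-) = 0.0145 × 0.245 = 3.55 × 10^-3 mol
n(I2) = n(S2O3^2-)/2 = 1.78 × 10^-3 mol
From the 1:3 ratio, n(IO3^-) in the aliquot = 1/3 × 1.78 × 10^-3 = 5.92 × 10^-4 mol
[IO3^-]_dilute = 5.92 × 10^-4 / 0.0205 = 0.0289 mol/L
[IO3^-]_original = 0.0289 × 100.0/25.7 = 0.112 mol/L

0.112 M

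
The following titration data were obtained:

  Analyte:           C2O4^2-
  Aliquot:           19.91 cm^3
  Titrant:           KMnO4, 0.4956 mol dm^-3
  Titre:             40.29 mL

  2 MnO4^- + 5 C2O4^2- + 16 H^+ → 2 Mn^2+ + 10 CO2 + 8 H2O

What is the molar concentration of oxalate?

2.507 mol/L

n(KMnO4) = 0.04029 L × 0.4956 mol/L = 0.01997 mol
From the 5:2 mole ratio, n(C2O4^2-) = 5/2 × 0.01997 = 0.04992 mol
[C2O4^2-] = 0.04992 mol / 0.01991 L = 2.507 mol/L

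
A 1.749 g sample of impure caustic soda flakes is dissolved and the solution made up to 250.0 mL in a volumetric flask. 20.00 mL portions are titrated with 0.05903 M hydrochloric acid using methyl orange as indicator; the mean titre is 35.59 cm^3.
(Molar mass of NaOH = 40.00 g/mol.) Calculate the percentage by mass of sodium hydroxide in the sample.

60.06 %

NaOH + HCl → NaCl + H2O
n(HCl) per titration = 0.03559 × 0.05903 = 2.101 × 10^-3 mol
n(NaOH) in each aliquot = 2.101 × 10^-3 mol (1:1 ratio)
n(NaOH) in the whole flask = 2.101 × 10^-3 × 250.0/20.00 = 0.02626 mol
mass of NaOH = 0.02626 × 40.00 = 1.050 g
% NaOH = 1.050 / 1.749 × 100 = 60.06 %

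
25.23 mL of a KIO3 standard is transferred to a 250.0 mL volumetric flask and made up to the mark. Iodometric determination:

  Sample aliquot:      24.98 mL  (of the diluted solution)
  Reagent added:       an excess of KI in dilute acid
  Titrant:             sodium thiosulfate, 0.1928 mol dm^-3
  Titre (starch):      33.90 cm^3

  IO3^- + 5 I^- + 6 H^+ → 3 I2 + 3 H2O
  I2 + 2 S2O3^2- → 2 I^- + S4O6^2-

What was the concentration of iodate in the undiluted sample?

0.4321 mol/L

n(S2O3^2-) = 0.03390 × 0.1928 = 6.536 × 10^-3 mol
n(I2) = n(S2O3^2-)/2 = 3.268 × 10^-3 mol
From the 1:3 ratio, n(IO3^-) in the aliquot = 1/3 × 3.268 × 10^-3 = 1.089 × 10^-3 mol
[IO3^-]_dilute = 1.089 × 10^-3 / 0.02498 = 0.04361 mol/L
[IO3^-]_original = 0.04361 × 250.0/25.23 = 0.4321 mol/L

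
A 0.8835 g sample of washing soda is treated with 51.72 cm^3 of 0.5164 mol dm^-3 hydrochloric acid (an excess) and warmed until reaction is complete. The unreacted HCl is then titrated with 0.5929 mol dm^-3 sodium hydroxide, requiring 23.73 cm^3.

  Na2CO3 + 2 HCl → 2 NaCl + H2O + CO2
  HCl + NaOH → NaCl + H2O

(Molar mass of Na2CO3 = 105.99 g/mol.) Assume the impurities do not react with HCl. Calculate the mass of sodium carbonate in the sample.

n(HCl) added = 0.05172 × 0.5164 = 0.02671 mol
n(NaOH) used in back-titration = 0.02373 × 0.5929 = 0.01407 mol
n(HCl) left over = 0.01407 mol (1:1 ratio)
n(HCl) consumed by analyte = 0.02671 − 0.01407 = 0.01264 mol
From the 1:2 ratio, n(Na2CO3) = 1/2 × 0.01264 = 6.319 × 10^-3 mol
mass of Na2CO3 = 6.319 × 10^-3 × 105.99 = 0.6698 g

0.6698 g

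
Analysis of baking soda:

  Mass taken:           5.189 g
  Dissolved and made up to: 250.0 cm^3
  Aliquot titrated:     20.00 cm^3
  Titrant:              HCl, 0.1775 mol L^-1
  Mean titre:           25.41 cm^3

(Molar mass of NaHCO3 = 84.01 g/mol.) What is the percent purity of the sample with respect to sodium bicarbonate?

91.28 %

NaHCO3 + HCl → NaCl + H2O + CO2
n(HCl) per titration = 0.02541 × 0.1775 = 4.510 × 10^-3 mol
n(NaHCO3) in each aliquot = 4.510 × 10^-3 mol (1:1 ratio)
n(NaHCO3) in the whole flask = 4.510 × 10^-3 × 250.0/20.00 = 0.05638 mol
mass of NaHCO3 = 0.05638 × 84.01 = 4.736 g
% NaHCO3 = 4.736 / 5.189 × 100 = 91.28 %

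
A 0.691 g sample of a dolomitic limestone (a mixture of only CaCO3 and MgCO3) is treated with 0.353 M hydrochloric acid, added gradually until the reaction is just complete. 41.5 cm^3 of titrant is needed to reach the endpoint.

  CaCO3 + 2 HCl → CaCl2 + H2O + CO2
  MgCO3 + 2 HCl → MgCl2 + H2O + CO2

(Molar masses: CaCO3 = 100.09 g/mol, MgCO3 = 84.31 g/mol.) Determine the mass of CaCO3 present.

0.466 g

n(HCl) = 0.0415 × 0.353 = 0.0146 mol
Let x = n(CaCO3), y = n(MgCO3).
Titrant: 2x + 2y = 0.0146;  mass: 100.09x + 84.31y = 0.691
Solving, x = 4.65 × 10^-3 mol, y = 2.67 × 10^-3 mol
mass of CaCO3 = 4.65 × 10^-3 × 100.09 = 0.466 g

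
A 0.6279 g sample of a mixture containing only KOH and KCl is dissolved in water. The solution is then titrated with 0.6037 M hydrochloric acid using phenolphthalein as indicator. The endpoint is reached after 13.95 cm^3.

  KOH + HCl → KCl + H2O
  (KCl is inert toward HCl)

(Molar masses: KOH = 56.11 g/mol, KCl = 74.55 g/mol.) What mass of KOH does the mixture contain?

n(HCl) = 0.01395 × 0.6037 = 8.422 × 10^-3 mol
Let x = n(KOH), y = n(KCl).
Titrant: 1x = 8.422 × 10^-3;  mass: 56.11x + 74.55y = 0.6279
Solving, x = 8.422 × 10^-3 mol, y = 2.084 × 10^-3 mol
mass of KOH = 8.422 × 10^-3 × 56.11 = 0.4725 g

0.4725 g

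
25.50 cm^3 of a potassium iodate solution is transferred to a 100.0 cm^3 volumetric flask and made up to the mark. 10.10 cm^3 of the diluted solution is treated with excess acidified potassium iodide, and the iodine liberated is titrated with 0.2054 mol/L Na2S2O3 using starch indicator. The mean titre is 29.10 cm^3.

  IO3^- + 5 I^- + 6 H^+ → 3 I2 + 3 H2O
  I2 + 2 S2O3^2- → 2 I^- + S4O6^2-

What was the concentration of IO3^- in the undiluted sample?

0.3868 mol/L

n(S2O3^2-) = 0.02910 × 0.2054 = 5.977 × 10^-3 mol
n(I2) = n(S2O3^2-)/2 = 2.989 × 10^-3 mol
From the 1:3 ratio, n(IO3^-) in the aliquot = 1/3 × 2.989 × 10^-3 = 9.962 × 10^-4 mol
[IO3^-]_dilute = 9.962 × 10^-4 / 0.01010 = 0.09863 mol/L
[IO3^-]_original = 0.09863 × 100.0/25.50 = 0.3868 mol/L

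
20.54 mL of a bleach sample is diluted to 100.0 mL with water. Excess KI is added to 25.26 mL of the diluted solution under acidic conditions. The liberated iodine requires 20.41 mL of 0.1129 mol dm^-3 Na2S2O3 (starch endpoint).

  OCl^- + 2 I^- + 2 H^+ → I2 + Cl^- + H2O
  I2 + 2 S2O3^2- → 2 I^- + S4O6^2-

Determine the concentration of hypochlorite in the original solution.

0.2221 mol/L

n(S2O3^2-) = 0.02041 × 0.1129 = 2.304 × 10^-3 mol
n(I2) = n(S2O3^2-)/2 = 1.152 × 10^-3 mol
n(OCl^-) in the aliquot = 1.152 × 10^-3 mol (1:1 ratio)
[OCl^-]_dilute = 1.152 × 10^-3 / 0.02526 = 0.04561 mol/L
[OCl^-]_original = 0.04561 × 100.0/20.54 = 0.2221 mol/L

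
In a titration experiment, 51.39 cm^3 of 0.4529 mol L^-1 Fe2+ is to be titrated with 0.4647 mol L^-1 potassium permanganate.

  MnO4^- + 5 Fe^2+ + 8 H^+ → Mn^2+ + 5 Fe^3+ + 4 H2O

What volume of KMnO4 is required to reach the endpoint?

10.02 mL

n(Fe2+) = 0.05139 L × 0.4529 mol/L = 0.02327 mol
From the 1:5 stoichiometry, n(KMnO4) = 1/5 × 0.02327 = 4.655 × 10^-3 mol
V(KMnO4) = 4.655 × 10^-3 mol / 0.4647 mol/L = 0.01002 L = 10.02 mL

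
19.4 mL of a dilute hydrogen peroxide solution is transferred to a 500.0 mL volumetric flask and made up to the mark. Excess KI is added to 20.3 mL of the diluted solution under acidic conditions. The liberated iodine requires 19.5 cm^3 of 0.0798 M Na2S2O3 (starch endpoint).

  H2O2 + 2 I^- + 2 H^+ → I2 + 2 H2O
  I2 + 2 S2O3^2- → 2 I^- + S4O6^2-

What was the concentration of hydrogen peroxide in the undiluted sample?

0.988 M

n(S2O3^2-) = 0.0195 × 0.0798 = 1.56 × 10^-3 mol
n(I2) = n(S2O3^2-)/2 = 7.78 × 10^-4 mol
n(H2O2) in the aliquot = 7.78 × 10^-4 mol (1:1 ratio)
[H2O2]_dilute = 7.78 × 10^-4 / 0.0203 = 0.0383 mol/L
[H2O2]_original = 0.0383 × 500.0/19.4 = 0.988 mol/L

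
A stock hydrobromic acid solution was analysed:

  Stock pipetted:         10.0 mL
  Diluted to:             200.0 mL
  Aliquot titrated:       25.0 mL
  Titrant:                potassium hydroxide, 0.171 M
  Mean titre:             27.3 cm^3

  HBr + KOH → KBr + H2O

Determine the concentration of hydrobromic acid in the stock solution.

3.73 M

n(KOH) = 0.0273 × 0.171 = 4.67 × 10^-3 mol
n(HBr) in the aliquot = 4.67 × 10^-3 mol (1:1 ratio)
[HBr]_dilute = 4.67 × 10^-3 / 0.0250 = 0.187 mol/L
Dilution factor = 200.0 / 10.0 = 20.00
[HBr]_stock = 0.187 × 20.00 = 3.73 mol/L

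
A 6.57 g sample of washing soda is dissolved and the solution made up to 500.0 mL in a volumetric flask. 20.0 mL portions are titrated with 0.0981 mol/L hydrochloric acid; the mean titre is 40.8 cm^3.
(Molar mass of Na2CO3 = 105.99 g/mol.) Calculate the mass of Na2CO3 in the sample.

Na2CO3 + 2 HCl → 2 NaCl + H2O + CO2
n(HCl) per titration = 0.0408 × 0.0981 = 4.00 × 10^-3 mol
From the 1:2 ratio, n(Na2CO3) in each aliquot = 1/2 × 4.00 × 10^-3 = 2.00 × 10^-3 mol
n(Na2CO3) in the whole flask = 2.00 × 10^-3 × 500.0/20.0 = 0.0500 mol
mass of Na2CO3 = 0.0500 × 105.99 = 5.30 g

5.30 g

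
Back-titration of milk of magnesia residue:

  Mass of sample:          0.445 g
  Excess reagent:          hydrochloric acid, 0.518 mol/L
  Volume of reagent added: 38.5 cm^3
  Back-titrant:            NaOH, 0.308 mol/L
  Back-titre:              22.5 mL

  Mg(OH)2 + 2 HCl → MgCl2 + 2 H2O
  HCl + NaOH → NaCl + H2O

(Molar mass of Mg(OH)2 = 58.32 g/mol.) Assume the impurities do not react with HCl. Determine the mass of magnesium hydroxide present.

0.379 g

n(HCl) added = 0.0385 × 0.518 = 0.0199 mol
n(NaOH) used in back-titration = 0.0225 × 0.308 = 6.93 × 10^-3 mol
n(HCl) left over = 6.93 × 10^-3 mol (1:1 ratio)
n(HCl) consumed by analyte = 0.0199 − 6.93 × 10^-3 = 0.0130 mol
From the 1:2 ratio, n(Mg(OH)2) = 1/2 × 0.0130 = 6.51 × 10^-3 mol
mass of Mg(OH)2 = 6.51 × 10^-3 × 58.32 = 0.379 g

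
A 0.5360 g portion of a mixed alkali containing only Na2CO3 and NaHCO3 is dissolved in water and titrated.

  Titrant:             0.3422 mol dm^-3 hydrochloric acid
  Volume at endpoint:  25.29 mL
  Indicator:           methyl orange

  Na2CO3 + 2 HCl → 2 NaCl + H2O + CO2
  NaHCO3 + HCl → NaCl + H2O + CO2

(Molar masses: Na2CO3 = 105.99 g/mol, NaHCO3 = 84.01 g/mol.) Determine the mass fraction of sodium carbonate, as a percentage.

60.90 %

n(HCl) = 0.02529 × 0.3422 = 8.654 × 10^-3 mol
Let x = n(Na2CO3), y = n(NaHCO3).
Titrant: 2x + 1y = 8.654 × 10^-3;  mass: 105.99x + 84.01y = 0.5360
Solving, x = 3.080 × 10^-3 mol, y = 2.495 × 10^-3 mol
mass of Na2CO3 = 3.080 × 10^-3 × 105.99 = 0.3264 g
% Na2CO3 = 0.3264 / 0.5360 × 100 = 60.90 %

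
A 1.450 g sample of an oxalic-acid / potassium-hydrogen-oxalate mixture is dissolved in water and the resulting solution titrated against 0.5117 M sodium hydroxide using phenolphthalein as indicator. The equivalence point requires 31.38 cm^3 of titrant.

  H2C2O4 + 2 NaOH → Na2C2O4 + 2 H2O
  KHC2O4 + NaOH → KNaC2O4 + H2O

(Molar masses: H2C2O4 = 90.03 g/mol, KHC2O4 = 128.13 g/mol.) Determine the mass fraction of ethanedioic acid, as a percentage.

n(NaOH) = 0.03138 × 0.5117 = 0.01606 mol
Let x = n(H2C2O4), y = n(KHC2O4).
Titrant: 2x + 1y = 0.01606;  mass: 90.03x + 128.13y = 1.450
Solving, x = 3.654 × 10^-3 mol, y = 8.749 × 10^-3 mol
mass of H2C2O4 = 3.654 × 10^-3 × 90.03 = 0.3290 g
% H2C2O4 = 0.3290 / 1.450 × 100 = 22.69 %

22.69 %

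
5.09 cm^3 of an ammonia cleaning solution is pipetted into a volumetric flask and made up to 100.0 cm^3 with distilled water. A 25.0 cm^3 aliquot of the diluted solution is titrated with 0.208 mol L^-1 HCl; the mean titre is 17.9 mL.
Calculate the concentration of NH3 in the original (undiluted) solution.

NH3 + HCl → NH4Cl
n(HCl) = 0.0179 × 0.208 = 3.72 × 10^-3 mol
n(NH3) in the aliquot = 3.72 × 10^-3 mol (1:1 ratio)
[NH3]_dilute = 3.72 × 10^-3 / 0.0250 = 0.149 mol/L
Dilution factor = 100.0 / 5.09 = 19.65
[NH3]_stock = 0.149 × 19.65 = 2.93 mol/L

2.93 mol/L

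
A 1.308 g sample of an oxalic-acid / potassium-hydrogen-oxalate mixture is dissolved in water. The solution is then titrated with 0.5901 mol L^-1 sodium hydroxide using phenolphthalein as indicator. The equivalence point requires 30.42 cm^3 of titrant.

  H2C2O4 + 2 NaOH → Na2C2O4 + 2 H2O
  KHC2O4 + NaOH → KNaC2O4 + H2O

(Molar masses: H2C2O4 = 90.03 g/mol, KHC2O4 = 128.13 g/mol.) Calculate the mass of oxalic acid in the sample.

0.5373 g

n(NaOH) = 0.03042 × 0.5901 = 0.01795 mol
Let x = n(H2C2O4), y = n(KHC2O4).
Titrant: 2x + 1y = 0.01795;  mass: 90.03x + 128.13y = 1.308
Solving, x = 5.968 × 10^-3 mol, y = 6.015 × 10^-3 mol
mass of H2C2O4 = 5.968 × 10^-3 × 90.03 = 0.5373 g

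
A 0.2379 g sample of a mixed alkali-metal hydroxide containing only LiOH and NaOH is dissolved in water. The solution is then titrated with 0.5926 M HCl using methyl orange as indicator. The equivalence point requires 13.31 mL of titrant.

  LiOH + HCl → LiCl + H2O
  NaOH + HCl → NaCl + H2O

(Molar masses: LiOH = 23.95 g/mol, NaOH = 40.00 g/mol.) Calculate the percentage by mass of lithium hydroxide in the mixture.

n(HCl) = 0.01331 × 0.5926 = 7.888 × 10^-3 mol
Let x = n(LiOH), y = n(NaOH).
Titrant: 1x + 1y = 7.888 × 10^-3;  mass: 23.95x + 40.00y = 0.2379
Solving, x = 4.835 × 10^-3 mol, y = 3.053 × 10^-3 mol
mass of LiOH = 4.835 × 10^-3 × 23.95 = 0.1158 g
% LiOH = 0.1158 / 0.2379 × 100 = 48.67 %

48.67 %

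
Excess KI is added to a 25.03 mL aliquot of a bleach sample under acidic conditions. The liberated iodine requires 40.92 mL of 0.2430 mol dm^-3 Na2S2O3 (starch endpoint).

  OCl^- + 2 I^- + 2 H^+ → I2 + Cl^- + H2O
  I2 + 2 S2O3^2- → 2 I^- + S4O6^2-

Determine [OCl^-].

0.1986 mol/L

n(S2O3^2-) = 0.04092 × 0.2430 = 9.944 × 10^-3 mol
n(I2) = n(S2O3^2-)/2 = 4.972 × 10^-3 mol
n(OCl^-) in the aliquot = 4.972 × 10^-3 mol (1:1 ratio)
[OCl^-] = 4.972 × 10^-3 / 0.02503 = 0.1986 mol/L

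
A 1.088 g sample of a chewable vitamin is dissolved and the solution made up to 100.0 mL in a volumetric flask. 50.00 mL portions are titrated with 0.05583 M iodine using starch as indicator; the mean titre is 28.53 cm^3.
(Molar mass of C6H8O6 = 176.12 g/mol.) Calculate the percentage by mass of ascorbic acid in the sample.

C6H8O6 + I2 → C6H6O6 + 2 HI
n(I2) per titration = 0.02853 × 0.05583 = 1.593 × 10^-3 mol
n(C6H8O6) in each aliquot = 1.593 × 10^-3 mol (1:1 ratio)
n(C6H8O6) in the whole flask = 1.593 × 10^-3 × 100.0/50.00 = 3.186 × 10^-3 mol
mass of C6H8O6 = 3.186 × 10^-3 × 176.12 = 0.5611 g
% C6H8O6 = 0.5611 / 1.088 × 100 = 51.57 %

51.57 %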